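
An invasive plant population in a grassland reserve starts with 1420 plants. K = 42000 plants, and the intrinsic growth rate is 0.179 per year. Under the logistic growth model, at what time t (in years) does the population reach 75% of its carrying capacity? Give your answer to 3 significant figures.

24.9 years

A = (K − N₀)/N₀ = (42000 − 1420)/1420 = 28.577.
Solve 42000/(1 + 28.577·e^(−0.179t)) = 31500: 1 + 28.577·e^(−0.179t) = 1.3333, so e^(−0.179t) = 0.0116642.
−0.179·t = ln(0.0116642) = -4.4512, so t = 4.4512/0.179 = 24.867.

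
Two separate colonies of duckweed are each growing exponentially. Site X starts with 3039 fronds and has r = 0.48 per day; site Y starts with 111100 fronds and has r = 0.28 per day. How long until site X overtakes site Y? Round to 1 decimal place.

Set 3039·e^(0.48t) = 111100·e^(0.28t).
e^((0.48 − 0.28)t) = 111100/3039 → e^(0.2·t) = 36.558.
0.2·t = ln(36.558) = 3.5989, so t = 3.5989/0.2 = 17.995.

18.0 days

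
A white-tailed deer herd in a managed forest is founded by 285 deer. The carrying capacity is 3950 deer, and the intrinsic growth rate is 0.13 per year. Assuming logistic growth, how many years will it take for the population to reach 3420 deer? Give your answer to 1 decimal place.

34.0 years

A = (K − N₀)/N₀ = (3950 − 285)/285 = 12.86.
Solve 3950/(1 + 12.86·e^(−0.13t)) = 3420: 1 + 12.86·e^(−0.13t) = 1.155, so e^(−0.13t) = 0.0120509.
−0.13·t = ln(0.0120509) = -4.4186, so t = 4.4186/0.13 = 33.989.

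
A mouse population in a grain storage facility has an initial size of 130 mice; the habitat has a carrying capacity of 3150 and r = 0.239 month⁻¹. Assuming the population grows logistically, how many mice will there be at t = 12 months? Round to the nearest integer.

1358 mice

A = (K − N₀)/N₀ = (3150 − 130)/130 = 23.231.
N(t) = K/(1 + A·e^(−rt)) = 3150/(1 + 23.231×e^(−0.239×12)).
e^(−2.868) = 0.056812; denominator = 1 + 23.231×0.056812 = 2.3198.
N = 3150/2.3198 = 1357.88.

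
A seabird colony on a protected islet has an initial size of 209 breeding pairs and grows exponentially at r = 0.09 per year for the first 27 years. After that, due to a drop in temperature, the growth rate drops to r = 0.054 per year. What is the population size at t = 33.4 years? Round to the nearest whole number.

Phase 1: N(27) = 209·e^(0.09×27) = 209·e^2.43 = 2374.01.
Phase 2 runs for 33.4 − 27 = 6.4 years at r = 0.054.
N(33.4) = 2374.01·e^(0.054×6.4) = 2374.01·e^0.3456 = 3354.08.

3354 breeding pairs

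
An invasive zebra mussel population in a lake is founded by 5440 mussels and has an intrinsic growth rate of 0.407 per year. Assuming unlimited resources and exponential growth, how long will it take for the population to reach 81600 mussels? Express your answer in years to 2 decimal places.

Set N₀·e^(rt) = 81600: e^(0.407·t) = 81600/5440 = 15.
0.407·t = ln(15) = 2.7081, so t = 2.7081/0.407 = 6.6537.

6.65 years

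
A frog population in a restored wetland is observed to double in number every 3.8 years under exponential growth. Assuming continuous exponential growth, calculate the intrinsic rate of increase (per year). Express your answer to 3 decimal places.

0.182 per year

r = ln(2)/t_d = 0.6931/3.8 = 0.18241.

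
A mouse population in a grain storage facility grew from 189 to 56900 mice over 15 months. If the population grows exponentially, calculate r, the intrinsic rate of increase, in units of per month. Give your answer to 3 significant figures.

0.380 per month

From N(t) = N₀·e^(rt): e^(r·15) = 56900/189 = 301.06.
r·15 = ln(301.06) = 5.7073, so r = 5.7073/15 = 0.38049.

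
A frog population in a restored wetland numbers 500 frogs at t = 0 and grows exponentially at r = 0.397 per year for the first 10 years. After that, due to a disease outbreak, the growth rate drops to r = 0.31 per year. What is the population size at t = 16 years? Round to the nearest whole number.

Phase 1: N(10) = 500·e^(0.397×10) = 500·e^3.97 = 26492.3.
Phase 2 runs for 16 − 10 = 6 years at r = 0.31.
N(16) = 26492.3·e^(0.31×6) = 26492.3·e^1.86 = 170179.

170179 frogs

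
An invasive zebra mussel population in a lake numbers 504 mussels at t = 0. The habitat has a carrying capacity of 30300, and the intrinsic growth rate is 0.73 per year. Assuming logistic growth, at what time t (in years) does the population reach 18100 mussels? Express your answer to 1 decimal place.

A = (K − N₀)/N₀ = (30300 − 504)/504 = 59.119.
Solve 30300/(1 + 59.119·e^(−0.73t)) = 18100: 1 + 59.119·e^(−0.73t) = 1.674, so e^(−0.73t) = 0.0114013.
−0.73·t = ln(0.0114013) = -4.474, so t = 4.474/0.73 = 6.1288.

6.1 years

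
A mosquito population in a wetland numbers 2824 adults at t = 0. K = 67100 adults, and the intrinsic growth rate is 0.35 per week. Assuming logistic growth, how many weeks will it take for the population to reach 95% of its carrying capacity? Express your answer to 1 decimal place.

A = (K − N₀)/N₀ = (67100 − 2824)/2824 = 22.761.
Solve 67100/(1 + 22.761·e^(−0.35t)) = 63745: 1 + 22.761·e^(−0.35t) = 1.0526, so e^(−0.35t) = 0.0023124.
−0.35·t = ln(0.0023124) = -6.0695, so t = 6.0695/0.35 = 17.341.

17.3 weeks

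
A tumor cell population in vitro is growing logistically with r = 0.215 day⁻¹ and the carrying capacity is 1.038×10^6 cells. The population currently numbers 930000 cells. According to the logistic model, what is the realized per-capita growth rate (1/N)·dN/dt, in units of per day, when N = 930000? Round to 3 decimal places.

0.022 per day

(1/N)·dN/dt = r(1 − N/K) = 0.215 × (1 − 930000/1.038×10^6).
= 0.215 × 0.10405 = 0.02237.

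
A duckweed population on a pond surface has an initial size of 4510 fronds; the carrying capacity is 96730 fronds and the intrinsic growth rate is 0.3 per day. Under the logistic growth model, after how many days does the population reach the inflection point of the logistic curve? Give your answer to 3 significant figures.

Logistic growth is fastest at N = K/2 = 48365.
A = (K − N₀)/N₀ = 20.448. Set K/(1 + A·e^(−rt)) = K/2 → A·e^(−rt) = 1.
e^(−0.3t) = 1/20.448 = 0.0489048, so t = ln(20.448)/0.3 = 3.0179/0.3 = 10.06.

10.1 days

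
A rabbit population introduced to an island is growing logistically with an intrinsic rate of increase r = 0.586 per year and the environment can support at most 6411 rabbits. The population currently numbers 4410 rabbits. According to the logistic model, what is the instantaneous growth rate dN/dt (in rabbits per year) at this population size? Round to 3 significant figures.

dN/dt = rN(1 − N/K) = 0.586 × 4410 × (1 − 4410/6411).
1 − 4410/6411 = 0.31212; dN/dt = 0.586 × 4410 × 0.31212 = 806.6.

807 rabbits per year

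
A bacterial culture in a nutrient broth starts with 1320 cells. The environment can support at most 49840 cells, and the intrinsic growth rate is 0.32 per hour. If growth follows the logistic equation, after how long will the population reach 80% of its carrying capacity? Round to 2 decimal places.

15.60 hours

A = (K − N₀)/N₀ = (49840 − 1320)/1320 = 36.758.
Solve 49840/(1 + 36.758·e^(−0.32t)) = 39872: 1 + 36.758·e^(−0.32t) = 1.25, so e^(−0.32t) = 0.00680132.
−0.32·t = ln(0.00680132) = -4.9906, so t = 4.9906/0.32 = 15.596.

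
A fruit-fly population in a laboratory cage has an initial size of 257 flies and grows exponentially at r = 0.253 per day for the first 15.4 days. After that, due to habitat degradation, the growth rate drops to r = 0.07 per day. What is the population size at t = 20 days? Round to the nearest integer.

Phase 1: N(15.4) = 257·e^(0.253×15.4) = 257·e^3.896 = 12648.3.
Phase 2 runs for 20 − 15.4 = 4.6 days at r = 0.07.
N(20) = 12648.3·e^(0.07×4.6) = 12648.3·e^0.322 = 17453.2.

17453 flies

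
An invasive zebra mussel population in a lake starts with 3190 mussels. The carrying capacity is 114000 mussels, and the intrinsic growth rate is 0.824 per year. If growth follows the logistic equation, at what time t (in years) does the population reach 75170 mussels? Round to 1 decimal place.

A = (K − N₀)/N₀ = (114000 − 3190)/3190 = 34.737.
Solve 114000/(1 + 34.737·e^(−0.824t)) = 75170: 1 + 34.737·e^(−0.824t) = 1.5166, so e^(−0.824t) = 0.0148708.
−0.824·t = ln(0.0148708) = -4.2084, so t = 4.2084/0.824 = 5.1072.

5.1 years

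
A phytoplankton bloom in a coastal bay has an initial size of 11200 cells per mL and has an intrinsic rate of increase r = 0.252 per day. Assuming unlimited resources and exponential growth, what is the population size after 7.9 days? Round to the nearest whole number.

82000 cells per mL

N(t) = N₀·e^(rt) = 11200 × e^(0.252×7.9) = 11200 × e^1.991.
e^1.991 ≈ 7.3214, so N ≈ 11200 × 7.3214 = 81999.6.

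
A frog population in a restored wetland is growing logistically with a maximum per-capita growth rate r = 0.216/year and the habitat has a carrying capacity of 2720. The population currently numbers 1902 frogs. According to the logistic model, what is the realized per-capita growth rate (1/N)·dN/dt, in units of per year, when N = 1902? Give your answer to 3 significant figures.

(1/N)·dN/dt = r(1 − N/K) = 0.216 × (1 − 1902/2720).
= 0.216 × 0.30074 = 0.064959.

0.0650 per year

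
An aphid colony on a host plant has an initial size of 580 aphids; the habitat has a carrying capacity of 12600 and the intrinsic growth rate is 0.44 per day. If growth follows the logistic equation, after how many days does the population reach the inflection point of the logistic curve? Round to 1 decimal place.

Logistic growth is fastest at N = K/2 = 6300.
A = (K − N₀)/N₀ = 20.724. Set K/(1 + A·e^(−rt)) = K/2 → A·e^(−rt) = 1.
e^(−0.44t) = 1/20.724 = 0.0482529, so t = ln(20.724)/0.44 = 3.0313/0.44 = 6.8893.

6.9 days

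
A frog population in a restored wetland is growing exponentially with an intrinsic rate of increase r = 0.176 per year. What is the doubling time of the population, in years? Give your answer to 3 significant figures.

Doubling time t_d = ln(2)/r = 0.6931/0.176 = 3.9383.

3.94 years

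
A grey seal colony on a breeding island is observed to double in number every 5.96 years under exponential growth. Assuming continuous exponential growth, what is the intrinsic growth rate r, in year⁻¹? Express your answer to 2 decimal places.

0.12 per year

r = ln(2)/t_d = 0.6931/5.96 = 0.1163.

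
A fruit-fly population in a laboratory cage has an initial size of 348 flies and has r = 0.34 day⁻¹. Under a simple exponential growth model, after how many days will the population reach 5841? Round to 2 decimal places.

Set N₀·e^(rt) = 5841: e^(0.34·t) = 5841/348 = 16.784.
0.34·t = ln(16.784) = 2.8205, so t = 2.8205/0.34 = 8.2955.

8.30 days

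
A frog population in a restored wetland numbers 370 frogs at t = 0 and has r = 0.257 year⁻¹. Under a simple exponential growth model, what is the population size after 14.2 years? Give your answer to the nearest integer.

N(t) = N₀·e^(rt) = 370 × e^(0.257×14.2) = 370 × e^3.649.
e^3.649 ≈ 38.452, so N ≈ 370 × 38.452 = 14227.1.

14227 frogs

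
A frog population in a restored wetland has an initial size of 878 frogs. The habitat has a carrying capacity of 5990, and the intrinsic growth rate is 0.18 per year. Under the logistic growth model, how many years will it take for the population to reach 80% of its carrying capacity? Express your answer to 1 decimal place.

A = (K − N₀)/N₀ = (5990 − 878)/878 = 5.8223.
Solve 5990/(1 + 5.8223·e^(−0.18t)) = 4792: 1 + 5.8223·e^(−0.18t) = 1.25, so e^(−0.18t) = 0.0429382.
−0.18·t = ln(0.0429382) = -3.148, so t = 3.148/0.18 = 17.489.

17.5 years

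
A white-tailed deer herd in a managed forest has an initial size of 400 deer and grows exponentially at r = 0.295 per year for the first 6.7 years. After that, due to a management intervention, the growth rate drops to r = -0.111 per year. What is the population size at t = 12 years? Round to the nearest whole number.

Phase 1: N(6.7) = 400·e^(0.295×6.7) = 400·e^1.976 = 2886.98.
Phase 2 runs for 12 − 6.7 = 5.3 years at r = -0.111.
N(12) = 2886.98·e^(-0.111×5.3) = 2886.98·e^-0.5883 = 1603.05.

1603 deer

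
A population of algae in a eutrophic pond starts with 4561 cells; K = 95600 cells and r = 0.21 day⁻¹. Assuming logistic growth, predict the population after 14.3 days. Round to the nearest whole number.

A = (K − N₀)/N₀ = (95600 − 4561)/4561 = 19.96.
N(t) = K/(1 + A·e^(−rt)) = 95600/(1 + 19.96×e^(−0.21×14.3)).
e^(−3.003) = 0.049638; denominator = 1 + 19.96×0.049638 = 1.9908.
N = 95600/1.9908 = 48021.2.

48021 cells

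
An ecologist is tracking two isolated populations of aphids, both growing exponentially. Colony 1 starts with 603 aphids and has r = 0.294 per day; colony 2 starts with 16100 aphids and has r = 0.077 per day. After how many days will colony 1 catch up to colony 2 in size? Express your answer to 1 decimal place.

15.1 days

Set 603·e^(0.294t) = 16100·e^(0.077t).
e^((0.294 − 0.077)t) = 16100/603 → e^(0.217·t) = 26.7.
0.217·t = ln(26.7) = 3.2847, so t = 3.2847/0.217 = 15.137.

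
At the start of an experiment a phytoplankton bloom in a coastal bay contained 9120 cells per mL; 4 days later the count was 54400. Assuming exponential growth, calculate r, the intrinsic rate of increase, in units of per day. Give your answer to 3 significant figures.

0.446 per day

From N(t) = N₀·e^(rt): e^(r·4) = 54400/9120 = 5.9649.
r·4 = ln(5.9649) = 1.7859, so r = 1.7859/4 = 0.44647.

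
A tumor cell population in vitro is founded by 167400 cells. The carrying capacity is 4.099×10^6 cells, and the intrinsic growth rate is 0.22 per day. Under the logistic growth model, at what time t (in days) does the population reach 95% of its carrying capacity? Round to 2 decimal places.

27.73 days

A = (K − N₀)/N₀ = (4.099×10^6 − 167400)/167400 = 23.486.
Solve 4.099×10^6/(1 + 23.486·e^(−0.22t)) = 3.89405×10^6: 1 + 23.486·e^(−0.22t) = 1.0526, so e^(−0.22t) = 0.00224095.
−0.22·t = ln(0.00224095) = -6.1009, so t = 6.1009/0.22 = 27.731.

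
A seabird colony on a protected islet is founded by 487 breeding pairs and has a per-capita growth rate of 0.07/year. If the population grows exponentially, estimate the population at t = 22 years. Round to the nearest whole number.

N(t) = N₀·e^(rt) = 487 × e^(0.07×22) = 487 × e^1.54.
e^1.54 ≈ 4.6646, so N ≈ 487 × 4.6646 = 2271.66.

2272 breeding pairs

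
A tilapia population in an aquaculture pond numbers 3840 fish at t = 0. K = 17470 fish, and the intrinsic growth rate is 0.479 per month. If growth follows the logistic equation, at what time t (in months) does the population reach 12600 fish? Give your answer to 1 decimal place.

4.6 months

A = (K − N₀)/N₀ = (17470 − 3840)/3840 = 3.5495.
Solve 17470/(1 + 3.5495·e^(−0.479t)) = 12600: 1 + 3.5495·e^(−0.479t) = 1.3865, so e^(−0.479t) = 0.108891.
−0.479·t = ln(0.108891) = -2.2174, so t = 2.2174/0.479 = 4.6292.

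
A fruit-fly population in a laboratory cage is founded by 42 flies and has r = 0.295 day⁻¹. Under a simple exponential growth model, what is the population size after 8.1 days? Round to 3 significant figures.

N(t) = N₀·e^(rt) = 42 × e^(0.295×8.1) = 42 × e^2.389.
e^2.389 ≈ 10.908, so N ≈ 42 × 10.908 = 458.138.

458 flies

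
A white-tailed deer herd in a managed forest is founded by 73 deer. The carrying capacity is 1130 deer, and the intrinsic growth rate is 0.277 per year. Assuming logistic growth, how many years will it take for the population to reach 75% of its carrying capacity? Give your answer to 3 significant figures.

13.6 years

A = (K − N₀)/N₀ = (1130 − 73)/73 = 14.479.
Solve 1130/(1 + 14.479·e^(−0.277t)) = 847.5: 1 + 14.479·e^(−0.277t) = 1.3333, so e^(−0.277t) = 0.0230211.
−0.277·t = ln(0.0230211) = -3.7713, so t = 3.7713/0.277 = 13.615.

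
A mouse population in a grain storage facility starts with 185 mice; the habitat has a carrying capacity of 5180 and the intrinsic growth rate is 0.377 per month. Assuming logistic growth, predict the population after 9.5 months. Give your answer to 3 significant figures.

A = (K − N₀)/N₀ = (5180 − 185)/185 = 27.
N(t) = K/(1 + A·e^(−rt)) = 5180/(1 + 27×e^(−0.377×9.5)).
e^(−3.582) = 0.027834; denominator = 1 + 27×0.027834 = 1.7515.
N = 5180/1.7515 = 2957.44.

2960 mice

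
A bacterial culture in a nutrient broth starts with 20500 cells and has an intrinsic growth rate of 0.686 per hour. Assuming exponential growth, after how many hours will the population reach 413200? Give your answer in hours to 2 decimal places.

Set N₀·e^(rt) = 413200: e^(0.686·t) = 413200/20500 = 20.156.
0.686·t = ln(20.156) = 3.0035, so t = 3.0035/0.686 = 4.3783.

4.38 hours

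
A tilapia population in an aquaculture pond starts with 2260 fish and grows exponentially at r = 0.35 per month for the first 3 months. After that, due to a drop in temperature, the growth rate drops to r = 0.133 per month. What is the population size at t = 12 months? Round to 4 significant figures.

Phase 1: N(3) = 2260·e^(0.35×3) = 2260·e^1.05 = 6458.29.
Phase 2 runs for 12 − 3 = 9 months at r = 0.133.
N(12) = 6458.29·e^(0.133×9) = 6458.29·e^1.197 = 21378.1.

21380 fish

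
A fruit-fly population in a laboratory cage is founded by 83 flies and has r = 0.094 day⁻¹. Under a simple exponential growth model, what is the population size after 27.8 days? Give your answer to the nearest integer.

N(t) = N₀·e^(rt) = 83 × e^(0.094×27.8) = 83 × e^2.613.
e^2.613 ≈ 13.643, so N ≈ 83 × 13.643 = 1132.34.

1132 flies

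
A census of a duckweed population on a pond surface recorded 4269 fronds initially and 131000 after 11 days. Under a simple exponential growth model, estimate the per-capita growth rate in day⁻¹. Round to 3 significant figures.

0.311 per day

From N(t) = N₀·e^(rt): e^(r·11) = 131000/4269 = 30.686.
r·11 = ln(30.686) = 3.4238, so r = 3.4238/11 = 0.31126.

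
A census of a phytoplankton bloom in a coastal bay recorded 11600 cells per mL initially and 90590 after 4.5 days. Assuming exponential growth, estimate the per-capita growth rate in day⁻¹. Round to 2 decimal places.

From N(t) = N₀·e^(rt): e^(r·4.5) = 90590/11600 = 7.8095.
r·4.5 = ln(7.8095) = 2.0553, so r = 2.0553/4.5 = 0.45674.

0.46 per day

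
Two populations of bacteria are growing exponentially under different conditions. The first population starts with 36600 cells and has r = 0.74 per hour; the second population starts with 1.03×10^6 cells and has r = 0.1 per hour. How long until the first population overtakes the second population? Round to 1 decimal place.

Set 36600·e^(0.74t) = 1.03×10^6·e^(0.1t).
e^((0.74 − 0.1)t) = 1.03×10^6/36600 → e^(0.64·t) = 28.142.
0.64·t = ln(28.142) = 3.3373, so t = 3.3373/0.64 = 5.2145.

5.2 hours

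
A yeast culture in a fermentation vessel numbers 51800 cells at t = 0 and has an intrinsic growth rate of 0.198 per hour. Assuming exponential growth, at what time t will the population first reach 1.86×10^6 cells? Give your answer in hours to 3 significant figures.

Set N₀·e^(rt) = 1.86×10^6: e^(0.198·t) = 1.86×10^6/51800 = 35.907.
0.198·t = ln(35.907) = 3.5809, so t = 3.5809/0.198 = 18.086.

18.1 hours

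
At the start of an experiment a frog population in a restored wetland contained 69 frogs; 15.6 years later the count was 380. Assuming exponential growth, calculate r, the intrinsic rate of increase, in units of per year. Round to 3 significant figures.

From N(t) = N₀·e^(rt): e^(r·15.6) = 380/69 = 5.5072.
r·15.6 = ln(5.5072) = 1.7061, so r = 1.7061/15.6 = 0.10936.

0.109 per year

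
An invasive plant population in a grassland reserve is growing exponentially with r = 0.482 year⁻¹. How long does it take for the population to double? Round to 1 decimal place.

1.4 years

Doubling time t_d = ln(2)/r = 0.6931/0.482 = 1.4381.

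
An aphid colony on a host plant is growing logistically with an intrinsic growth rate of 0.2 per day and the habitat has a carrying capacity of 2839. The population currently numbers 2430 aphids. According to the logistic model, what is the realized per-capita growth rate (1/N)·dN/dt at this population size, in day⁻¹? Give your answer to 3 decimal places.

0.029 per day

(1/N)·dN/dt = r(1 − N/K) = 0.2 × (1 − 2430/2839).
= 0.2 × 0.14406 = 0.028813.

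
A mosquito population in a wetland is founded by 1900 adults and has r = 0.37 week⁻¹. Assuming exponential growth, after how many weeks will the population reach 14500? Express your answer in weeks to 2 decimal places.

5.49 weeks

Set N₀·e^(rt) = 14500: e^(0.37·t) = 14500/1900 = 7.6316.
0.37·t = ln(7.6316) = 2.0323, so t = 2.0323/0.37 = 5.4927.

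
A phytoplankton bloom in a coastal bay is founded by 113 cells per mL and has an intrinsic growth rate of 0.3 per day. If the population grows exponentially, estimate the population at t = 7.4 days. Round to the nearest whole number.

1040 cells per mL

N(t) = N₀·e^(rt) = 113 × e^(0.3×7.4) = 113 × e^2.22.
e^2.22 ≈ 9.2073, so N ≈ 113 × 9.2073 = 1040.43.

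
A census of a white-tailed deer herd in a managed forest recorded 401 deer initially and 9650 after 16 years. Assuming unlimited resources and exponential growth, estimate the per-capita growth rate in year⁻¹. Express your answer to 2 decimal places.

From N(t) = N₀·e^(rt): e^(r·16) = 9650/401 = 24.065.
r·16 = ln(24.065) = 3.1808, so r = 3.1808/16 = 0.1988.

0.20 per year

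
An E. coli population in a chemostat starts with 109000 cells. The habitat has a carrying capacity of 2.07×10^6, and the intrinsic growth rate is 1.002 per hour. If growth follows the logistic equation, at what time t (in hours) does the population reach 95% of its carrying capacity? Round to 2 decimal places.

A = (K − N₀)/N₀ = (2.07×10^6 − 109000)/109000 = 17.991.
Solve 2.07×10^6/(1 + 17.991·e^(−1.002t)) = 1.9665×10^6: 1 + 17.991·e^(−1.002t) = 1.0526, so e^(−1.002t) = 0.00292547.
−1.002·t = ln(0.00292547) = -5.8343, so t = 5.8343/1.002 = 5.8227.

5.82 hours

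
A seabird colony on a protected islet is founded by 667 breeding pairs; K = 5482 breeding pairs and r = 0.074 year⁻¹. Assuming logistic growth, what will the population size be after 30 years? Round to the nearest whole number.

3073 breeding pairs

A = (K − N₀)/N₀ = (5482 − 667)/667 = 7.2189.
N(t) = K/(1 + A·e^(−rt)) = 5482/(1 + 7.2189×e^(−0.074×30)).
e^(−2.22) = 0.10861; denominator = 1 + 7.2189×0.10861 = 1.784.
N = 5482/1.784 = 3072.81.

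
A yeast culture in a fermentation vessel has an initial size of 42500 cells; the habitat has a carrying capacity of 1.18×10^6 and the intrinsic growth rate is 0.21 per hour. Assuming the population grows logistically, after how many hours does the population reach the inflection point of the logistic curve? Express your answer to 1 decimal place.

Logistic growth is fastest at N = K/2 = 590000.
A = (K − N₀)/N₀ = 26.765. Set K/(1 + A·e^(−rt)) = K/2 → A·e^(−rt) = 1.
e^(−0.21t) = 1/26.765 = 0.0373626, so t = ln(26.765)/0.21 = 3.2871/0.21 = 15.653.

15.7 hours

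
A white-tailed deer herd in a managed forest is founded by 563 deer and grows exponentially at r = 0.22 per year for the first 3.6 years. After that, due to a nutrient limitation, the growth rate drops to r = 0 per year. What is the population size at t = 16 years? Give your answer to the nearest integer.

1243 deer

Phase 1: N(3.6) = 563·e^(0.22×3.6) = 563·e^0.792 = 1243.
Phase 2 runs for 16 − 3.6 = 12.4 years at r = 0.
N(16) = 1243·e^(0×12.4) = 1243·e^0 = 1243.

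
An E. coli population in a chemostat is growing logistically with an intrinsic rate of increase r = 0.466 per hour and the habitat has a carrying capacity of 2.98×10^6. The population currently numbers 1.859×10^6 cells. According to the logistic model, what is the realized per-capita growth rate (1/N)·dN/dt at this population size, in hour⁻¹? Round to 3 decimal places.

0.175 per hour

(1/N)·dN/dt = r(1 − N/K) = 0.466 × (1 − 1.859×10^6/2.98×10^6).
= 0.466 × 0.37617 = 0.1753.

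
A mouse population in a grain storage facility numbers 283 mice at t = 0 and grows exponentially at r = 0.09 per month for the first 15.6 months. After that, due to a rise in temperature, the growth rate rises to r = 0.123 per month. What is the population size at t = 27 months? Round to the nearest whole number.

4683 mice

Phase 1: N(15.6) = 283·e^(0.09×15.6) = 283·e^1.404 = 1152.22.
Phase 2 runs for 27 − 15.6 = 11.4 months at r = 0.123.
N(27) = 1152.22·e^(0.123×11.4) = 1152.22·e^1.402 = 4682.78.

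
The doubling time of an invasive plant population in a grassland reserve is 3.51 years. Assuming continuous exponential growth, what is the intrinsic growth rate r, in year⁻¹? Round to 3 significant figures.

r = ln(2)/t_d = 0.6931/3.51 = 0.19748.

0.197 per year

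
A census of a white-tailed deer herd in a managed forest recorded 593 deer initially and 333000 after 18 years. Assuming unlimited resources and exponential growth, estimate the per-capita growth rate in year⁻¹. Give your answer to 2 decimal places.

0.35 per year

From N(t) = N₀·e^(rt): e^(r·18) = 333000/593 = 561.55.
r·18 = ln(561.55) = 6.3307, so r = 6.3307/18 = 0.35171.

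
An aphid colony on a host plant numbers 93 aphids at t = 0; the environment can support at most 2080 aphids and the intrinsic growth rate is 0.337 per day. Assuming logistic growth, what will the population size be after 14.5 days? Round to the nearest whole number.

A = (K − N₀)/N₀ = (2080 − 93)/93 = 21.366.
N(t) = K/(1 + A·e^(−rt)) = 2080/(1 + 21.366×e^(−0.337×14.5)).
e^(−4.887) = 0.0075478; denominator = 1 + 21.366×0.0075478 = 1.1613.
N = 2080/1.1613 = 1791.15.

1791 aphids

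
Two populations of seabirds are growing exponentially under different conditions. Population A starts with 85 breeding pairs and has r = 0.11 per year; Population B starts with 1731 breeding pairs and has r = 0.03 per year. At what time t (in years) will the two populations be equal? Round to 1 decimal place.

37.7 years

Set 85·e^(0.11t) = 1731·e^(0.03t).
e^((0.11 − 0.03)t) = 1731/85 → e^(0.08·t) = 20.365.
0.08·t = ln(20.365) = 3.0138, so t = 3.0138/0.08 = 37.673.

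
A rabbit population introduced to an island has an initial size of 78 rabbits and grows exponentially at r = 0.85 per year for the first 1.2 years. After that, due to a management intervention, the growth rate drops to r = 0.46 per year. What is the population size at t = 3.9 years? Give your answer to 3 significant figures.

749 rabbits

Phase 1: N(1.2) = 78·e^(0.85×1.2) = 78·e^1.02 = 216.309.
Phase 2 runs for 3.9 − 1.2 = 2.7 years at r = 0.46.
N(3.9) = 216.309·e^(0.46×2.7) = 216.309·e^1.242 = 748.977.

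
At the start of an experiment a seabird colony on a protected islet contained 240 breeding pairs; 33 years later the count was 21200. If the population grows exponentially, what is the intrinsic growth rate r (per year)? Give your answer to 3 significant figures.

From N(t) = N₀·e^(rt): e^(r·33) = 21200/240 = 88.333.
r·33 = ln(88.333) = 4.4811, so r = 4.4811/33 = 0.13579.

0.136 per year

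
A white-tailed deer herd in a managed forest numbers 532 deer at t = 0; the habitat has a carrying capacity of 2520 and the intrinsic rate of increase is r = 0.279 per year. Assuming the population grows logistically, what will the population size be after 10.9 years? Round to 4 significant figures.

2138 deer

A = (K − N₀)/N₀ = (2520 − 532)/532 = 3.7368.
N(t) = K/(1 + A·e^(−rt)) = 2520/(1 + 3.7368×e^(−0.279×10.9)).
e^(−3.041) = 0.047782; denominator = 1 + 3.7368×0.047782 = 1.1786.
N = 2520/1.1786 = 2138.21.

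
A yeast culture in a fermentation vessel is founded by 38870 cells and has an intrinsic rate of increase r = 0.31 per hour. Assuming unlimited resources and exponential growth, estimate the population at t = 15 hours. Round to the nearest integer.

N(t) = N₀·e^(rt) = 38870 × e^(0.31×15) = 38870 × e^4.65.
e^4.65 ≈ 104.58, so N ≈ 38870 × 104.58 = 4.065218×10^6.

4065218 cells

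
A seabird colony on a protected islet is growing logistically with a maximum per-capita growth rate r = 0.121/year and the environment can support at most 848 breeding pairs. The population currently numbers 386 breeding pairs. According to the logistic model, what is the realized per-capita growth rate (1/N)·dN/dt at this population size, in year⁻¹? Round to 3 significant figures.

(1/N)·dN/dt = r(1 − N/K) = 0.121 × (1 − 386/848).
= 0.121 × 0.54481 = 0.065922.

0.0659 per year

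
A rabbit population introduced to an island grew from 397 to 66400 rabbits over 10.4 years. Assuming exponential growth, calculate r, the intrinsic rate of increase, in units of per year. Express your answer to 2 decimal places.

From N(t) = N₀·e^(rt): e^(r·10.4) = 66400/397 = 167.25.
r·10.4 = ln(167.25) = 5.1195, so r = 5.1195/10.4 = 0.49226.

0.49 per year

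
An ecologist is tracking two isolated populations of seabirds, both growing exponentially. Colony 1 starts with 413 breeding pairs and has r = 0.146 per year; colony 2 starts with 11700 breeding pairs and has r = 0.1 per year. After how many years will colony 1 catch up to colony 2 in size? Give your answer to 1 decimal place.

Set 413·e^(0.146t) = 11700·e^(0.1t).
e^((0.146 − 0.1)t) = 11700/413 → e^(0.046·t) = 28.329.
0.046·t = ln(28.329) = 3.3439, so t = 3.3439/0.046 = 72.693.

72.7 years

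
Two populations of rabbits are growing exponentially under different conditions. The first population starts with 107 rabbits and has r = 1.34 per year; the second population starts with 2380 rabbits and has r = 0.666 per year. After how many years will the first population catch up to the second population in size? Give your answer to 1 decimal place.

4.6 years

Set 107·e^(1.34t) = 2380·e^(0.666t).
e^((1.34 − 0.666)t) = 2380/107 → e^(0.674·t) = 22.243.
0.674·t = ln(22.243) = 3.102, so t = 3.102/0.674 = 4.6024.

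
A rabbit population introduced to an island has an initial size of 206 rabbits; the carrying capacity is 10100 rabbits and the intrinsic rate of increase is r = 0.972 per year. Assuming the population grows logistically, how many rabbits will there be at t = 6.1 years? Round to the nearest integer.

8956 rabbits

A = (K − N₀)/N₀ = (10100 − 206)/206 = 48.029.
N(t) = K/(1 + A·e^(−rt)) = 10100/(1 + 48.029×e^(−0.972×6.1)).
e^(−5.929) = 0.0026606; denominator = 1 + 48.029×0.0026606 = 1.1278.
N = 10100/1.1278 = 8955.59.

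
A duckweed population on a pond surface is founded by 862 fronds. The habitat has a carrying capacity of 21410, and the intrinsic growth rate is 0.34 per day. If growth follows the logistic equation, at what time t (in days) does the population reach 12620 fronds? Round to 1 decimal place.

10.4 days

A = (K − N₀)/N₀ = (21410 − 862)/862 = 23.838.
Solve 21410/(1 + 23.838·e^(−0.34t)) = 12620: 1 + 23.838·e^(−0.34t) = 1.6965, so e^(−0.34t) = 0.0292191.
−0.34·t = ln(0.0292191) = -3.5329, so t = 3.5329/0.34 = 10.391.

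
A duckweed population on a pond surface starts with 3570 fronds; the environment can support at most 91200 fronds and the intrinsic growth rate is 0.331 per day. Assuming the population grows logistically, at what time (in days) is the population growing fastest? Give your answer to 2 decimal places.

Logistic growth is fastest at N = K/2 = 45600.
A = (K − N₀)/N₀ = 24.546. Set K/(1 + A·e^(−rt)) = K/2 → A·e^(−rt) = 1.
e^(−0.331t) = 1/24.546 = 0.0407395, so t = ln(24.546)/0.331 = 3.2006/0.331 = 9.6694.

9.67 days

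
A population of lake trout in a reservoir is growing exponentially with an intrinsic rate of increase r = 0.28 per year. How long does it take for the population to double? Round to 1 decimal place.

2.5 years

Doubling time t_d = ln(2)/r = 0.6931/0.28 = 2.4755.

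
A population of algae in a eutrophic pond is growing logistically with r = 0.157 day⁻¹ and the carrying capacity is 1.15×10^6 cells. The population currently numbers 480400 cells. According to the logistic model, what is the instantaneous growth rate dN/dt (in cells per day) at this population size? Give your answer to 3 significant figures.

dN/dt = rN(1 − N/K) = 0.157 × 480400 × (1 − 480400/1.15×10^6).
1 − 480400/1.15×10^6 = 0.58226; dN/dt = 0.157 × 480400 × 0.58226 = 43916.

43900 cells per day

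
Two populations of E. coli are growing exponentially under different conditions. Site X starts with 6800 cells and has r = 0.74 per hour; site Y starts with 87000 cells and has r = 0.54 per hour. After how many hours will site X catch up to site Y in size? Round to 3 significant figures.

12.7 hours

Set 6800·e^(0.74t) = 87000·e^(0.54t).
e^((0.74 − 0.54)t) = 87000/6800 → e^(0.2·t) = 12.794.
0.2·t = ln(12.794) = 2.549, so t = 2.549/0.2 = 12.745.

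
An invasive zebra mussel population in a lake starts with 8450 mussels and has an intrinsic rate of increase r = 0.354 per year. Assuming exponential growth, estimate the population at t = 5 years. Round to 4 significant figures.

N(t) = N₀·e^(rt) = 8450 × e^(0.354×5) = 8450 × e^1.77.
e^1.77 ≈ 5.8709, so N ≈ 8450 × 5.8709 = 49608.7.

49610 mussels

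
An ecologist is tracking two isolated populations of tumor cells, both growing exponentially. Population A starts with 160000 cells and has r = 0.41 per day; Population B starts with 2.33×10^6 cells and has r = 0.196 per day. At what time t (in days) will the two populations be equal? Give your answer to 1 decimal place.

Set 160000·e^(0.41t) = 2.33×10^6·e^(0.196t).
e^((0.41 − 0.196)t) = 2.33×10^6/160000 → e^(0.214·t) = 14.562.
0.214·t = ln(14.562) = 2.6784, so t = 2.6784/0.214 = 12.516.

12.5 days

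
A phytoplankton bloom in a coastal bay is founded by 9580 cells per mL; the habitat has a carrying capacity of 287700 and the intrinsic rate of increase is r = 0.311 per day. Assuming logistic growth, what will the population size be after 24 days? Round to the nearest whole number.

282990 cells per mL

A = (K − N₀)/N₀ = (287700 − 9580)/9580 = 29.031.
N(t) = K/(1 + A·e^(−rt)) = 287700/(1 + 29.031×e^(−0.311×24)).
e^(−7.464) = 0.00057336; denominator = 1 + 29.031×0.00057336 = 1.0166.
N = 287700/1.0166 = 282990.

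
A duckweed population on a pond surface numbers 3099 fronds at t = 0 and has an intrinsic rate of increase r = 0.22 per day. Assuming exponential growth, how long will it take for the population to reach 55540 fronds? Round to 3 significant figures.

13.1 days

Set N₀·e^(rt) = 55540: e^(0.22·t) = 55540/3099 = 17.922.
0.22·t = ln(17.922) = 2.886, so t = 2.886/0.22 = 13.118.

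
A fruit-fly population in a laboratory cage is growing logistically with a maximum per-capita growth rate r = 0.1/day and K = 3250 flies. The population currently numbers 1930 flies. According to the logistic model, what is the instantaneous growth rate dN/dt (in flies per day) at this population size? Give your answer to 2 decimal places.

78.39 flies per day

dN/dt = rN(1 − N/K) = 0.1 × 1930 × (1 − 1930/3250).
1 − 1930/3250 = 0.40615; dN/dt = 0.1 × 1930 × 0.40615 = 78.388.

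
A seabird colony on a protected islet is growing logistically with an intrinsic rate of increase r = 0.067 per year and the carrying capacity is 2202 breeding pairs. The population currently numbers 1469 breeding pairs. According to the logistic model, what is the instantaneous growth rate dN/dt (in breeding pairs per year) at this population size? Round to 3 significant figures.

dN/dt = rN(1 − N/K) = 0.067 × 1469 × (1 − 1469/2202).
1 − 1469/2202 = 0.33288; dN/dt = 0.067 × 1469 × 0.33288 = 32.763.

32.8 breeding pairs per year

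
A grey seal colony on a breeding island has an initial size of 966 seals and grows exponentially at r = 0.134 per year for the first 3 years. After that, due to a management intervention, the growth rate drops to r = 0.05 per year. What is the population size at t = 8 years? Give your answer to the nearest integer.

1854 seals

Phase 1: N(3) = 966·e^(0.134×3) = 966·e^0.402 = 1443.99.
Phase 2 runs for 8 − 3 = 5 years at r = 0.05.
N(8) = 1443.99·e^(0.05×5) = 1443.99·e^0.25 = 1854.12.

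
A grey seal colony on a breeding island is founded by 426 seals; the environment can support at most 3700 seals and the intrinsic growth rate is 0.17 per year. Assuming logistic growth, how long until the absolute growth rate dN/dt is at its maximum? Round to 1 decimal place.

12.0 years

Logistic growth is fastest at N = K/2 = 1850.
A = (K − N₀)/N₀ = 7.6854. Set K/(1 + A·e^(−rt)) = K/2 → A·e^(−rt) = 1.
e^(−0.17t) = 1/7.6854 = 0.130116, so t = ln(7.6854)/0.17 = 2.0393/0.17 = 11.996.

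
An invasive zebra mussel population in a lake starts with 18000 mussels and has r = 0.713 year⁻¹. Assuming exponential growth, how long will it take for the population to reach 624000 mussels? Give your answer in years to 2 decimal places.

4.97 years

Set N₀·e^(rt) = 624000: e^(0.713·t) = 624000/18000 = 34.667.
0.713·t = ln(34.667) = 3.5458, so t = 3.5458/0.713 = 4.973.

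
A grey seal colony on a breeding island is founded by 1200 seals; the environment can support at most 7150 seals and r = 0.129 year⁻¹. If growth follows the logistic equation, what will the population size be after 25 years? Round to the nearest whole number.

5973 seals

A = (K − N₀)/N₀ = (7150 − 1200)/1200 = 4.9583.
N(t) = K/(1 + A·e^(−rt)) = 7150/(1 + 4.9583×e^(−0.129×25)).
e^(−3.225) = 0.039756; denominator = 1 + 4.9583×0.039756 = 1.1971.
N = 7150/1.1971 = 5972.66.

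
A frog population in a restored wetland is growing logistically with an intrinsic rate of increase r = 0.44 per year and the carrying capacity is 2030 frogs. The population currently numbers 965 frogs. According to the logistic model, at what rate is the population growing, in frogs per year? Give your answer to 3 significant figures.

dN/dt = rN(1 − N/K) = 0.44 × 965 × (1 − 965/2030).
1 − 965/2030 = 0.52463; dN/dt = 0.44 × 965 × 0.52463 = 222.76.

223 frogs per year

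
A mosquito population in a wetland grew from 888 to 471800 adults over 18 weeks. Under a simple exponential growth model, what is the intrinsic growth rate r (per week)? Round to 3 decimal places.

From N(t) = N₀·e^(rt): e^(r·18) = 471800/888 = 531.31.
r·18 = ln(531.31) = 6.2753, so r = 6.2753/18 = 0.34863.

0.349 per week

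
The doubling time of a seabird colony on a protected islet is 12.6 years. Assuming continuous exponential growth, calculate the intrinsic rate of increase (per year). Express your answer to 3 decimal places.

r = ln(2)/t_d = 0.6931/12.6 = 0.055012.

0.055 per year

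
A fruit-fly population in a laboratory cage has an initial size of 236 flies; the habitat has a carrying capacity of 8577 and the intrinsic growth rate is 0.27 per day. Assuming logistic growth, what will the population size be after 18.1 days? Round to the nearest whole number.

6772 flies

A = (K − N₀)/N₀ = (8577 − 236)/236 = 35.343.
N(t) = K/(1 + A·e^(−rt)) = 8577/(1 + 35.343×e^(−0.27×18.1)).
e^(−4.887) = 0.007544; denominator = 1 + 35.343×0.007544 = 1.2666.
N = 8577/1.2666 = 6771.51.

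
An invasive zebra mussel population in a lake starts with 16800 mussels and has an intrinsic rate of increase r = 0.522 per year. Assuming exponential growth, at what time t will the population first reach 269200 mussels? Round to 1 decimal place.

Set N₀·e^(rt) = 269200: e^(0.522·t) = 269200/16800 = 16.024.
0.522·t = ln(16.024) = 2.7741, so t = 2.7741/0.522 = 5.3143.

5.3 years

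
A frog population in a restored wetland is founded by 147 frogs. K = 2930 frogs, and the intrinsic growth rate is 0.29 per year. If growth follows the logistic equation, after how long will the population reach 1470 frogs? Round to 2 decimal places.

10.16 years

A = (K − N₀)/N₀ = (2930 − 147)/147 = 18.932.
Solve 2930/(1 + 18.932·e^(−0.29t)) = 1470: 1 + 18.932·e^(−0.29t) = 1.9932, so e^(−0.29t) = 0.0524614.
−0.29·t = ln(0.0524614) = -2.9477, so t = 2.9477/0.29 = 10.164.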